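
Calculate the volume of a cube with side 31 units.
Volume = s³
Volume = 31³
Volume = 29791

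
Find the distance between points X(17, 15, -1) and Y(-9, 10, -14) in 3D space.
d = √[(-26)² + (-5)² + (-13)²] = √870 = 29.5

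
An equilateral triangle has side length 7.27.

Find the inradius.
For an equilateral triangle, r = s/(2√3) where s is the side.
r = 7.27/(2√3) = 7.27/3.464102 = 2.099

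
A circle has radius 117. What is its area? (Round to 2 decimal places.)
Area = pi * r²
Area = pi * 117²
Area = pi * 13689
Area = 43005.26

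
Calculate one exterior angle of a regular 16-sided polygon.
Exterior angle of a regular n-gon = 360/n
Exterior angle = 360/16
Exterior angle = 22.50 degrees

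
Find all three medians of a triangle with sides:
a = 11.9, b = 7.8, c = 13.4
Using m_x = ½√(2y² + 2z² - x²):
m_a = ½√(2·7.8² + 2·13.4² - 11.9²) = ½√339.19 = 9.209
m_b = ½√(2·11.9² + 2·13.4² - 7.8²) = ½√581.5 = 12.06
m_c = ½√(2·11.9² + 2·7.8² - 13.4²) = ½√225.34 = 7.506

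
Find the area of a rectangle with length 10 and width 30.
Area = length * width
Area = 10 * 30
Area = 300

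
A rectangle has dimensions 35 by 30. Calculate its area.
Area = length * width
Area = 35 * 30
Area = 1050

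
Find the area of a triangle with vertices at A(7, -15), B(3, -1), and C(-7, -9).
Using the coordinate formula: Area = (1/2)|x₁(y₂-y₃) + x₂(y₃-y₁) + x₃(y₁-y₂)|
Area = (1/2)|7((-1)-(-9)) + 3((-9)-(-15)) + (-7)((-15)-(-1))|
Area = (1/2)|7*8 + 3*6 + (-7)*(-14)|
Area = (1/2)|56 + 18 + 98|
Area = (1/2)*172 = 86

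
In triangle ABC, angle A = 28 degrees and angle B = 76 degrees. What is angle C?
Sum of angles in a triangle = 180 degrees
Third angle = 180 - 28 - 76
Third angle = 76 degrees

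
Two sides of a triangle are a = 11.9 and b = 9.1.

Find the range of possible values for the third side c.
By the triangle inequality: |a - b| < c < a + b
|11.9 - 9.1| < c < 11.9 + 9.1
2.8 < c < 21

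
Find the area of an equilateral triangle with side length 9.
Area = (sqrt(3)/4) * s²
Area = (sqrt(3)/4) * 9²
Area = (sqrt(3)/4) * 81
Area = 35.07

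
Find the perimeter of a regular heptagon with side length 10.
Perimeter = number of sides * side length
Perimeter = 7 * 10
Perimeter = 70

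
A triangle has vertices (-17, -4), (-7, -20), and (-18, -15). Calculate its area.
Using the coordinate formula: Area = (1/2)|x₁(y₂-y₃) + x₂(y₃-y₁) + x₃(y₁-y₂)|
Area = (1/2)|(-17)((-20)-(-15)) + (-7)((-15)-(-4)) + (-18)((-4)-(-20))|
Area = (1/2)|(-17)*(-5) + (-7)*(-11) + (-18)*16|
Area = (1/2)|85 + 77 + (-288)|
Area = (1/2)*126 = 63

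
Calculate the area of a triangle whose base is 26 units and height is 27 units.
Area = (1/2) * base * height
Area = (1/2) * 26 * 27
Area = 351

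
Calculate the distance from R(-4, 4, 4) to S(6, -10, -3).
d = √[(10)² + (-14)² + (-7)²] = √345 = 18.57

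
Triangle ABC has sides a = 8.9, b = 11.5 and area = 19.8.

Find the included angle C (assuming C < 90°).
Area = ½ab·sin(C)  →  sin(C) = 2·Area/(ab)
sin(C) = 2·19.8/(8.9·11.5) = 0.386908
C = arcsin(0.386908) = 22.76°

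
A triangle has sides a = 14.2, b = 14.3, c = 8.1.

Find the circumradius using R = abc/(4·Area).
s = (a+b+c)/2 = 18.3
Area = √(s(s-a)(s-b)(s-c)) = √(18.3·4.1·4·10.2) = 55.3283
R = abc/(4·Area) = (14.2·14.3·8.1)/(4·55.3283) = 1644.786/221.3132 = 7.432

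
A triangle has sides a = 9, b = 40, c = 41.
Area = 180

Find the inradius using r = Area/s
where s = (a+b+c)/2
s = (9+40+41)/2 = 45
r = Area/s = 180/45 = 4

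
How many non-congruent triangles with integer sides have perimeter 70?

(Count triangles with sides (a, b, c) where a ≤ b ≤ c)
With a ≤ b ≤ c and a + b + c = 70, the triangle inequality a + b > c gives c < 70/2, so c ≤ 34.
Iterate a from 1 to ⌊p/3⌋ = 23; for each a, b ranges from a to ⌊(p−a)/2⌋ with c = p − a − b, keeping only c ≥ b.
Triples: (2, 34, 34), (3, 33, 34), (4, 32, 34), …
Count = 102 triangles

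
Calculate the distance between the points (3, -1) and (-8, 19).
Using the distance formula: d = sqrt((x₂-x₁)² + (y₂-y₁)²)
dx = (-8) - 3 = -11
dy = 19 - (-1) = 20
d = sqrt((-11)² + 20²) = sqrt(121 + 400) = sqrt(521) = 22.83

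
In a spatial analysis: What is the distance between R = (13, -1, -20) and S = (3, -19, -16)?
d = √[(-10)² + (-18)² + (4)²] = √440 = 20.98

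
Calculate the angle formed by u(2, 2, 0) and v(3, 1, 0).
u·v = 8, |u|² = 8, |v|² = 10
cos θ = 8/√80 ≈ 0.8944
θ ≈ 26.57°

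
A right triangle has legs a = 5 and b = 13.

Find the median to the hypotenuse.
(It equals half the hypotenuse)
Hypotenuse c = √(5² + 13²) = √194 = 13.9284
Median to hypotenuse = c/2 = 6.964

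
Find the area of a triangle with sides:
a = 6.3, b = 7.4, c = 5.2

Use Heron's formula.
s = (a+b+c)/2 = (6.3+7.4+5.2)/2 = 9.45
A = √(s(s-a)(s-b)(s-c)) = √(9.45·3.15·2.05·4.25)
A = √259.349 = 16.1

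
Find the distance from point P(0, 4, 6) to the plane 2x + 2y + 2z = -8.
d = |2(0) + 2(4) + 2(6) - (-8)| / √(2² + 2² + 2²) = 28/√12 = 8.083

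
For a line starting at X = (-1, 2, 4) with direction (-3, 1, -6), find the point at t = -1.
P(-1) = (-1 + (-3)(-1), 2 + 1(-1), 4 + (-6)(-1)) = (2, 1, 10)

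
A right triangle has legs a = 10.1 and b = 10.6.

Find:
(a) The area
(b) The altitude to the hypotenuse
(a) Area = ½ab = ½·10.1·10.6 = 53.53
(b) Hypotenuse c = √(10.1² + 10.6²) = √214.37 = 14.6414
    Area = ½·c·h_c  →  h_c = 2·Area/c = 2·53.53/14.6414 = 7.312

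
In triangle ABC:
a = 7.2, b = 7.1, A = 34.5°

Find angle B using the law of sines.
sin(B)/b = sin(A)/a
sin(B) = b·sin(A)/a = 7.1·sin(34.5°)/7.2 = 0.558539
B = arcsin(0.558539) = 33.95°  (b ≤ a, so B ≤ A and the acute solution is unique)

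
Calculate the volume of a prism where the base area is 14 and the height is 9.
Volume = base area * height
Volume = 14 * 9
Volume = 126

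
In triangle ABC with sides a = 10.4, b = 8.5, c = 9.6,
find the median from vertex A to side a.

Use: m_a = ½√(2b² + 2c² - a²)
m_a = ½√(2·8.5² + 2·9.6² - 10.4²)
m_a = ½√(144.5 + 184.32 - 108.16) = ½√220.66 = 7.427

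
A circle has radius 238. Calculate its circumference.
Circumference = 2 * pi * r
Circumference = 2 * pi * 238
Circumference = 1495.40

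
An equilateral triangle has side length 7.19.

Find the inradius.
For an equilateral triangle, r = s/(2√3) where s is the side.
r = 7.19/(2√3) = 7.19/3.464102 = 2.076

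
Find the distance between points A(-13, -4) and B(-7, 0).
Using the distance formula: d = sqrt((x₂-x₁)² + (y₂-y₁)²)
dx = (-7) - (-13) = 6
dy = 0 - (-4) = 4
d = sqrt(6² + 4²) = sqrt(36 + 16) = sqrt(52) = 7.21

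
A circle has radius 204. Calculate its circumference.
Circumference = 2 * pi * r
Circumference = 2 * pi * 204
Circumference = 1281.77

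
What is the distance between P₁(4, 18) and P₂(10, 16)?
Using the distance formula: d = sqrt((x₂-x₁)² + (y₂-y₁)²)
dx = 10 - 4 = 6
dy = 16 - 18 = -2
d = sqrt(6² + (-2)²) = sqrt(36 + 4) = sqrt(40) = 6.32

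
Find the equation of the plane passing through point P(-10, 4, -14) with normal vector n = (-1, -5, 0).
d = n·P = (-1)(-10) + (-5)(4) + (0)(-14) = -10
Plane: -x - 5y = -10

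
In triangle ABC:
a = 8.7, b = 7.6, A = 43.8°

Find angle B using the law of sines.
sin(B)/b = sin(A)/a
sin(B) = b·sin(A)/a = 7.6·sin(43.8°)/8.7 = 0.604631
B = arcsin(0.604631) = 37.2°  (b ≤ a, so B ≤ A and the acute solution is unique)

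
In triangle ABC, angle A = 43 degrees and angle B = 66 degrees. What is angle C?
Sum of angles in a triangle = 180 degrees
Third angle = 180 - 43 - 66
Third angle = 71 degrees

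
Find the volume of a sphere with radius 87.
Volume = (4/3) * pi * r³
Volume = (4/3) * pi * 87³
Volume = (4/3) * pi * 658503
Volume = 2758330.92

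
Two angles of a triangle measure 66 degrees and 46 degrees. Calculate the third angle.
Sum of angles in a triangle = 180 degrees
Third angle = 180 - 66 - 46
Third angle = 68 degrees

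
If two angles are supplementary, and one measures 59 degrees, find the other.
Supplementary angles sum to 180 degrees.
Other angle = 180 - 59
Other angle = 121 degrees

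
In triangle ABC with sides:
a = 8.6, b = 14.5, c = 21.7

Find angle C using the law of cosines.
cos(C) = (a² + b² - c²)/(2ab)
cos(C) = (8.6² + 14.5² - 21.7²)/(2·8.6·14.5) = -186.68/249.4 = -0.748516
C = arccos(-0.748516) = 138.5°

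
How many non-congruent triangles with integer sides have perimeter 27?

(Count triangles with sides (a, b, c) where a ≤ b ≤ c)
With a ≤ b ≤ c and a + b + c = 27, the triangle inequality a + b > c gives c < 27/2, so c ≤ 13.
Iterate a from 1 to ⌊p/3⌋ = 9; for each a, b ranges from a to ⌊(p−a)/2⌋ with c = p − a − b, keeping only c ≥ b.
Triples: (1, 13, 13), (2, 12, 13), (3, 11, 13), …
Count = 19 triangles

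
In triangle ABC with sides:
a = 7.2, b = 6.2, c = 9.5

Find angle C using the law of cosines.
cos(C) = (a² + b² - c²)/(2ab)
cos(C) = (7.2² + 6.2² - 9.5²)/(2·7.2·6.2) = 0.03/89.28 = 0.000336
C = arccos(0.000336) = 89.98°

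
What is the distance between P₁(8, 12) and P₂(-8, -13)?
Using the distance formula: d = sqrt((x₂-x₁)² + (y₂-y₁)²)
dx = (-8) - 8 = -16
dy = (-13) - 12 = -25
d = sqrt((-16)² + (-25)²) = sqrt(256 + 625) = sqrt(881) = 29.68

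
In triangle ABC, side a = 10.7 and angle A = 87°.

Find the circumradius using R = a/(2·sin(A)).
R = a/(2·sin(A)) = 10.7/(2·sin(87°))
R = 10.7/(2·0.998630) = 10.7/1.997259 = 5.357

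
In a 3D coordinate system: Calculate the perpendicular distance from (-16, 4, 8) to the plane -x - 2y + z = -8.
d = |(-1)(-16) + (-2)(4) + 1(8) - (-8)| / √((-1)² + (-2)² + 1²) = 24/√6 = 9.798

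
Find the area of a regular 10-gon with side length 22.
For a regular 10-gon with side length s = 22:
Apothem a = s / (2*tan(pi/10)) = 22 / (2*tan(pi/10)) ≈ 33.8545
Perimeter P = 10 * 22 = 220
Area = (1/2) * P * a = (1/2) * 220 * 33.8545 = 3724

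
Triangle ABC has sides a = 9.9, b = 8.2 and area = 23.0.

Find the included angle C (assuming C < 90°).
Area = ½ab·sin(C)  →  sin(C) = 2·Area/(ab)
sin(C) = 2·23.0/(9.9·8.2) = 0.566642
C = arcsin(0.566642) = 34.52°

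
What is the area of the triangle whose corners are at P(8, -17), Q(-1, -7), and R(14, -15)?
Using the coordinate formula: Area = (1/2)|x₁(y₂-y₃) + x₂(y₃-y₁) + x₃(y₁-y₂)|
Area = (1/2)|8((-7)-(-15)) + (-1)((-15)-(-17)) + 14((-17)-(-7))|
Area = (1/2)|8*8 + (-1)*2 + 14*(-10)|
Area = (1/2)|64 + (-2) + (-140)|
Area = (1/2)*78 = 39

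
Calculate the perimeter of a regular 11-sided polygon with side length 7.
Perimeter = number of sides * side length
Perimeter = 11 * 7
Perimeter = 77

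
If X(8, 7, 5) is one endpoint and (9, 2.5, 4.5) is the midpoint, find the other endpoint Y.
Y = (2×9 - 8, 2×2.5 - 7, 2×4.5 - 5) = (10, -2, 4)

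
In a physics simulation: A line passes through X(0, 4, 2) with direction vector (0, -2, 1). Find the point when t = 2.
P(2) = (0 + 0(2), 4 + (-2)(2), 2 + 1(2)) = (0, 0, 4)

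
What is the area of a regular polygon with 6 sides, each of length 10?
For a regular 6-gon with side length s = 10:
Apothem a = s / (2*tan(pi/6)) = 10 / (2*tan(pi/6)) ≈ 8.6603
Perimeter P = 6 * 10 = 60
Area = (1/2) * P * a = (1/2) * 60 * 8.6603 = 259.81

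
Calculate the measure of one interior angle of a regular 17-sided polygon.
Interior angle of a regular n-gon = (n-2)*180/n
Interior angle = (17-2)*180/17
Interior angle = 15*180/17
Interior angle = 2700/17
Interior angle = 158.82 degrees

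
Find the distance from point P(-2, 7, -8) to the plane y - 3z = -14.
d = |0(-2) + 1(7) + (-3)(-8) - (-14)| / √(0² + 1² + (-3)²) = 45/√10 = 14.23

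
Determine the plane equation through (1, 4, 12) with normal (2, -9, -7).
d = n·P = (2)(1) + (-9)(4) + (-7)(12) = -118
Plane: 2x - 9y - 7z = -118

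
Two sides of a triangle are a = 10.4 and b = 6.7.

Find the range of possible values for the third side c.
By the triangle inequality: |a - b| < c < a + b
|10.4 - 6.7| < c < 10.4 + 6.7
3.7 < c < 17.1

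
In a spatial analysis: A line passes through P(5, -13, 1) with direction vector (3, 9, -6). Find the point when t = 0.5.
P(0.5) = (5 + 3(0.5), -13 + 9(0.5), 1 + (-6)(0.5)) = (6.5, -8.5, -2)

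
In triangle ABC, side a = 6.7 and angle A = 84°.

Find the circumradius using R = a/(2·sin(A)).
R = a/(2·sin(A)) = 6.7/(2·sin(84°))
R = 6.7/(2·0.994522) = 6.7/1.989044 = 3.368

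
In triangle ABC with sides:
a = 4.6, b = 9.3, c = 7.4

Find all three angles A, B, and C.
By the law of cosines:
cos(A) = (b² + c² - a²)/(2bc) = 0.872493  →  A = 29.25°
cos(B) = (a² + c² - b²)/(2ac) = -0.155259  →  B = 98.93°
cos(C) = (a² + b² - c²)/(2ab) = 0.618163  →  C = 51.82°
Check: A + B + C = 180.0° ✓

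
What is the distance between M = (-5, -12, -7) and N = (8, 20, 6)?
d = √[(13)² + (32)² + (13)²] = √1362 = 36.91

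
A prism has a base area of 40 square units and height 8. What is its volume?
Volume = base area * height
Volume = 40 * 8
Volume = 320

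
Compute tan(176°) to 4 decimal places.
tan(176 degrees) = -0.0699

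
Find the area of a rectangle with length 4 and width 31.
Area = length * width
Area = 4 * 31
Area = 124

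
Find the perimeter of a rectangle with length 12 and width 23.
Perimeter = 2 * (length + width)
Perimeter = 2 * (12 + 23)
Perimeter = 2 * 35
Perimeter = 70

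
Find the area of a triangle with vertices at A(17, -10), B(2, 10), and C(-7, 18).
Using the coordinate formula: Area = (1/2)|x₁(y₂-y₃) + x₂(y₃-y₁) + x₃(y₁-y₂)|
Area = (1/2)|17(10-18) + 2(18-(-10)) + (-7)((-10)-10)|
Area = (1/2)|17*(-8) + 2*28 + (-7)*(-20)|
Area = (1/2)|(-136) + 56 + 140|
Area = (1/2)*60 = 30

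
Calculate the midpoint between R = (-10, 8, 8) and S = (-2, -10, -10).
Midpoint = ((-10-2)/2, (8-10)/2, (8-10)/2) = (-6, -1, -1)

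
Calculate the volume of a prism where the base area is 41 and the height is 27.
Volume = base area * height
Volume = 41 * 27
Volume = 1107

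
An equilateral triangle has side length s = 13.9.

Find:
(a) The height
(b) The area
(a) Height h = s·√3/2 = 13.9·√3/2 = 12.04
(b) Area = (√3/4)·s² = (√3/4)·13.9² = (√3/4)·193.21 = 83.66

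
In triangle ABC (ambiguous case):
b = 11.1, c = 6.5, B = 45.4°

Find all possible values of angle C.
sin(C)/c = sin(B)/b  →  sin(C) = c·sin(B)/b = 6.5·sin(45.4°)/11.1 = 0.416952
C₁ = arcsin(0.416952) = 24.64°,  C₂ = 180° - C₁ = 155.36°
Check C₂: A = 180° - 45.4° - 155.36° = -20.76° ≤ 0, rejected
C = 24.64° (one solution)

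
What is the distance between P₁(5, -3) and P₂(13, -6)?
Using the distance formula: d = sqrt((x₂-x₁)² + (y₂-y₁)²)
dx = 13 - 5 = 8
dy = (-6) - (-3) = -3
d = sqrt(8² + (-3)²) = sqrt(64 + 9) = sqrt(73) = 8.54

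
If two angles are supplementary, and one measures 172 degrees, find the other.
Supplementary angles sum to 180 degrees.
Other angle = 180 - 172
Other angle = 8 degrees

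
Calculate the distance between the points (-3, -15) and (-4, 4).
Using the distance formula: d = sqrt((x₂-x₁)² + (y₂-y₁)²)
dx = (-4) - (-3) = -1
dy = 4 - (-15) = 19
d = sqrt((-1)² + 19²) = sqrt(1 + 361) = sqrt(362) = 19.03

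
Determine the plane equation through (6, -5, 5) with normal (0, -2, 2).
d = n·P = (0)(6) + (-2)(-5) + (2)(5) = 20
Plane: -2y + 2z = 20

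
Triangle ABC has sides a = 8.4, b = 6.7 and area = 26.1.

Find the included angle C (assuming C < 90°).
Area = ½ab·sin(C)  →  sin(C) = 2·Area/(ab)
sin(C) = 2·26.1/(8.4·6.7) = 0.927505
C = arcsin(0.927505) = 68.05°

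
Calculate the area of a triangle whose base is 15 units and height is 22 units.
Area = (1/2) * base * height
Area = (1/2) * 15 * 22
Area = 165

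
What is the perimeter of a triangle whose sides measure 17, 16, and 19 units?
Perimeter = sum of all sides
Perimeter = 17 + 16 + 19
Perimeter = 52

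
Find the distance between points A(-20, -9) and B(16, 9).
Using the distance formula: d = sqrt((x₂-x₁)² + (y₂-y₁)²)
dx = 16 - (-20) = 36
dy = 9 - (-9) = 18
d = sqrt(36² + 18²) = sqrt(1296 + 324) = sqrt(1620) = 40.25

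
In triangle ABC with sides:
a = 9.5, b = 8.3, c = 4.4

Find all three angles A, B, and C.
By the law of cosines:
cos(A) = (b² + c² - a²)/(2bc) = -0.027382  →  A = 91.57°
cos(B) = (a² + c² - b²)/(2ac) = 0.487081  →  B = 60.85°
cos(C) = (a² + b² - c²)/(2ab) = 0.886367  →  C = 27.58°
Check: A + B + C = 180.0° ✓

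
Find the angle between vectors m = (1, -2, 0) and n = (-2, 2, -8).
m·n = -6, |m|² = 5, |n|² = 72
cos θ = -6/√360 ≈ -0.3162
θ ≈ 108.4°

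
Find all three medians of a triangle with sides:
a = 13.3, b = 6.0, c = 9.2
Using m_x = ½√(2y² + 2z² - x²):
m_a = ½√(2·6.0² + 2·9.2² - 13.3²) = ½√64.39 = 4.012
m_b = ½√(2·13.3² + 2·9.2² - 6.0²) = ½√487.06 = 11.03
m_c = ½√(2·13.3² + 2·6.0² - 9.2²) = ½√341.14 = 9.235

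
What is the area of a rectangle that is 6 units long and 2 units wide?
Area = length * width
Area = 6 * 2
Area = 12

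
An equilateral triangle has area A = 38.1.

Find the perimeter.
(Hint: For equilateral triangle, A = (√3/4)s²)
A = (√3/4)s²  →  s² = 4A/√3 = 4·38.1/√3 = 87.9882
s = 9.3802
Perimeter = 3s = 28.14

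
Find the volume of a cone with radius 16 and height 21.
Volume = (1/3) * pi * r² * h
Volume = (1/3) * pi * 16² * 21
Volume = (1/3) * pi * 256 * 21
Volume = (1/3) * pi * 5376
Volume = 5629.73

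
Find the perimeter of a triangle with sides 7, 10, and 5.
Perimeter = sum of all sides
Perimeter = 7 + 10 + 5
Perimeter = 22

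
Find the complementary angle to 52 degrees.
Complementary angles sum to 90 degrees.
Other angle = 90 - 52
Other angle = 38 degrees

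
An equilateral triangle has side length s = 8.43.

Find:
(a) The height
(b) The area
(a) Height h = s·√3/2 = 8.43·√3/2 = 7.301
(b) Area = (√3/4)·s² = (√3/4)·8.43² = (√3/4)·71.0649 = 30.77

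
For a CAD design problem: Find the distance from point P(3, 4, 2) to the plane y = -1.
d = |0(3) + 1(4) + 0(2) - (-1)| / √(0² + 1² + 0²) = 5/√1 = 5.0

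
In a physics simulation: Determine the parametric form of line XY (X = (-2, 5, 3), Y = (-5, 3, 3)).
Direction vector d = Y - X = (-3, -2, 0)
x = -2 - 3t, y = 5 - 2t, z = 3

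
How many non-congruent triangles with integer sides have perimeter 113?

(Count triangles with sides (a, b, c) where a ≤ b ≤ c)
With a ≤ b ≤ c and a + b + c = 113, the triangle inequality a + b > c gives c < 113/2, so c ≤ 56.
Iterate a from 1 to ⌊p/3⌋ = 37; for each a, b ranges from a to ⌊(p−a)/2⌋ with c = p − a − b, keeping only c ≥ b.
Triples: (1, 56, 56), (2, 55, 56), (3, 54, 56), …
Count = 280 triangles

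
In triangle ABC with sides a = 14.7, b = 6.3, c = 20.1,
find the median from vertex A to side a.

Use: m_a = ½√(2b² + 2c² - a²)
m_a = ½√(2·6.3² + 2·20.1² - 14.7²)
m_a = ½√(79.38 + 808.02 - 216.09) = ½√671.31 = 12.95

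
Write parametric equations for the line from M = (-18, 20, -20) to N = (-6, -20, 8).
Direction vector d = N - M = (12, -40, 28)
x = -18 + 12t, y = 20 - 40t, z = -20 + 28t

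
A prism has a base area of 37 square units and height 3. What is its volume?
Volume = base area * height
Volume = 37 * 3
Volume = 111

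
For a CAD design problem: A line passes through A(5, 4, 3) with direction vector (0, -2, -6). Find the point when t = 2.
P(2) = (5 + 0(2), 4 + (-2)(2), 3 + (-6)(2)) = (5, 0, -9)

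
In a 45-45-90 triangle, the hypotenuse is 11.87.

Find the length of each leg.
In a 45-45-90 triangle, hypotenuse = leg·√2  →  leg = hypotenuse/√2
leg = 11.87/√2 = 8.393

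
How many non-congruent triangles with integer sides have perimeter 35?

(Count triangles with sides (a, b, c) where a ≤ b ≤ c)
With a ≤ b ≤ c and a + b + c = 35, the triangle inequality a + b > c gives c < 35/2, so c ≤ 17.
Iterate a from 1 to ⌊p/3⌋ = 11; for each a, b ranges from a to ⌊(p−a)/2⌋ with c = p − a − b, keeping only c ≥ b.
Triples: (1, 17, 17), (2, 16, 17), (3, 15, 17), …
Count = 30 triangles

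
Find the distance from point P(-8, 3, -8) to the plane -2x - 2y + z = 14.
d = |(-2)(-8) + (-2)(3) + 1(-8) - (14)| / √((-2)² + (-2)² + 1²) = 12/√9 = 4.0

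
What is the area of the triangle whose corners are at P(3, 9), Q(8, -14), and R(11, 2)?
Using the coordinate formula: Area = (1/2)|x₁(y₂-y₃) + x₂(y₃-y₁) + x₃(y₁-y₂)|
Area = (1/2)|3((-14)-2) + 8(2-9) + 11(9-(-14))|
Area = (1/2)|3*(-16) + 8*(-7) + 11*23|
Area = (1/2)|(-48) + (-56) + 253|
Area = (1/2)*149 = 74.50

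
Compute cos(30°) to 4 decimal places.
cos(30 degrees) = sqrt(3)/2
Decimal approximation: 0.866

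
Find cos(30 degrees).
cos(30 degrees) = sqrt(3)/2
Decimal approximation: 0.866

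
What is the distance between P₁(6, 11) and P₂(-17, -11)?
Using the distance formula: d = sqrt((x₂-x₁)² + (y₂-y₁)²)
dx = (-17) - 6 = -23
dy = (-11) - 11 = -22
d = sqrt((-23)² + (-22)²) = sqrt(529 + 484) = sqrt(1013) = 31.83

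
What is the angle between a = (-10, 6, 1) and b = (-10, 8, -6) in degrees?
a·b = 142, |a|² = 137, |b|² = 200
cos θ = 142/√27400 ≈ 0.8579
θ ≈ 30.92°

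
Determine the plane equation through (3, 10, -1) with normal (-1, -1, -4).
d = n·P = (-1)(3) + (-1)(10) + (-4)(-1) = -9
Plane: -x - y - 4z = -9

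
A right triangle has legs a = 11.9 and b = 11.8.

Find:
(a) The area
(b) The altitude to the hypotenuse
(a) Area = ½ab = ½·11.9·11.8 = 70.21
(b) Hypotenuse c = √(11.9² + 11.8²) = √280.85 = 16.7586
    Area = ½·c·h_c  →  h_c = 2·Area/c = 2·70.21/16.7586 = 8.379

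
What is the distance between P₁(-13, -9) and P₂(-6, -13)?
Using the distance formula: d = sqrt((x₂-x₁)² + (y₂-y₁)²)
dx = (-6) - (-13) = 7
dy = (-13) - (-9) = -4
d = sqrt(7² + (-4)²) = sqrt(49 + 16) = sqrt(65) = 8.06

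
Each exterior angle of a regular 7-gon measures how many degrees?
Exterior angle of a regular n-gon = 360/n
Exterior angle = 360/7
Exterior angle = 51.43 degrees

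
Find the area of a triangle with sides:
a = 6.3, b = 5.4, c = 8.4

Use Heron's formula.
s = (a+b+c)/2 = (6.3+5.4+8.4)/2 = 10.05
A = √(s(s-a)(s-b)(s-c)) = √(10.05·3.75·4.65·1.65)
A = √289.157 = 17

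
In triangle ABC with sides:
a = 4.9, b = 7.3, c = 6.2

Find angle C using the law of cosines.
cos(C) = (a² + b² - c²)/(2ab)
cos(C) = (4.9² + 7.3² - 6.2²)/(2·4.9·7.3) = 38.86/71.54 = 0.543193
C = arccos(0.543193) = 57.1°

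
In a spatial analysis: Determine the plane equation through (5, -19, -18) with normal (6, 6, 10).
d = n·P = (6)(5) + (6)(-19) + (10)(-18) = -264
Plane: 6x + 6y + 10z = -264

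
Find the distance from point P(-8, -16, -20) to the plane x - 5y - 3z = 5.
d = |1(-8) + (-5)(-16) + (-3)(-20) - (5)| / √(1² + (-5)² + (-3)²) = 127/√35 = 21.47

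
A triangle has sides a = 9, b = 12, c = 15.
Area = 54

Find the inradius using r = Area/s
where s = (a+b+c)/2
s = (9+12+15)/2 = 18
r = Area/s = 54/18 = 3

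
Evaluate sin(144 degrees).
sin(144 degrees) = 0.5878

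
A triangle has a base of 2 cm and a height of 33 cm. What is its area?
Area = (1/2) * base * height
Area = (1/2) * 2 * 33
Area = 33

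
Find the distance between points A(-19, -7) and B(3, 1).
Using the distance formula: d = sqrt((x₂-x₁)² + (y₂-y₁)²)
dx = 3 - (-19) = 22
dy = 1 - (-7) = 8
d = sqrt(22² + 8²) = sqrt(484 + 64) = sqrt(548) = 23.41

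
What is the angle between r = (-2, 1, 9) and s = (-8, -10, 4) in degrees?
r·s = 42, |r|² = 86, |s|² = 180
cos θ = 42/√15480 ≈ 0.3376
θ ≈ 70.27°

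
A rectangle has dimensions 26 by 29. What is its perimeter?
Perimeter = 2 * (length + width)
Perimeter = 2 * (26 + 29)
Perimeter = 2 * 55
Perimeter = 110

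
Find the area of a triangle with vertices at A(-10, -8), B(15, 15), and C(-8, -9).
Using the coordinate formula: Area = (1/2)|x₁(y₂-y₃) + x₂(y₃-y₁) + x₃(y₁-y₂)|
Area = (1/2)|(-10)(15-(-9)) + 15((-9)-(-8)) + (-8)((-8)-15)|
Area = (1/2)|(-10)*24 + 15*(-1) + (-8)*(-23)|
Area = (1/2)|(-240) + (-15) + 184|
Area = (1/2)*71 = 35.50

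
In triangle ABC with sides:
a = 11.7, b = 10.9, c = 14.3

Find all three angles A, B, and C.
By the law of cosines:
cos(A) = (b² + c² - a²)/(2bc) = 0.597966  →  A = 53.28°
cos(B) = (a² + c² - b²)/(2ac) = 0.665143  →  B = 48.31°
cos(C) = (a² + b² - c²)/(2ab) = 0.200776  →  C = 78.42°
Check: A + B + C = 180.0° ✓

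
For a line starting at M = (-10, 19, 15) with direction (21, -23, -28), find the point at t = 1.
P(1) = (-10 + 21(1), 19 + (-23)(1), 15 + (-28)(1)) = (11, -4, -13)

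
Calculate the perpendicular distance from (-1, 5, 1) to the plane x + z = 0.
d = |1(-1) + 0(5) + 1(1) - (0)| / √(1² + 0² + 1²) = 0/√2 = 0.0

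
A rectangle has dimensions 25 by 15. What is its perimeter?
Perimeter = 2 * (length + width)
Perimeter = 2 * (25 + 15)
Perimeter = 2 * 40
Perimeter = 80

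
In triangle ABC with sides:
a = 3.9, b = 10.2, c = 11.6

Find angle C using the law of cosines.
cos(C) = (a² + b² - c²)/(2ab)
cos(C) = (3.9² + 10.2² - 11.6²)/(2·3.9·10.2) = -15.31/79.56 = -0.192433
C = arccos(-0.192433) = 101.1°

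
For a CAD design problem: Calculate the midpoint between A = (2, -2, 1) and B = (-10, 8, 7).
Midpoint = ((2-10)/2, (-2+8)/2, (1+7)/2) = (-4, 3, 4)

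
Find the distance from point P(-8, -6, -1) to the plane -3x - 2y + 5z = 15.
d = |(-3)(-8) + (-2)(-6) + 5(-1) - (15)| / √((-3)² + (-2)² + 5²) = 16/√38 = 2.596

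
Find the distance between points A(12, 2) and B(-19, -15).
Using the distance formula: d = sqrt((x₂-x₁)² + (y₂-y₁)²)
dx = (-19) - 12 = -31
dy = (-15) - 2 = -17
d = sqrt((-31)² + (-17)²) = sqrt(961 + 289) = sqrt(1250) = 35.36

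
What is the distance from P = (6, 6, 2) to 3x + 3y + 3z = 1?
d = |3(6) + 3(6) + 3(2) - (1)| / √(3² + 3² + 3²) = 41/√27 = 7.89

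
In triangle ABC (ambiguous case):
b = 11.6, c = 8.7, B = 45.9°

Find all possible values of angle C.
sin(C)/c = sin(B)/b  →  sin(C) = c·sin(B)/b = 8.7·sin(45.9°)/11.6 = 0.538595
C₁ = arcsin(0.538595) = 32.59°,  C₂ = 180° - C₁ = 147.41°
Check C₂: A = 180° - 45.9° - 147.41° = -13.31° ≤ 0, rejected
C = 32.59° (one solution)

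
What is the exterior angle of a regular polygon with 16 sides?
Exterior angle of a regular n-gon = 360/n
Exterior angle = 360/16
Exterior angle = 22.50 degrees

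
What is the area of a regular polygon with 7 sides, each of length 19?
For a regular 7-gon with side length s = 19:
Apothem a = s / (2*tan(pi/7)) = 19 / (2*tan(pi/7)) ≈ 19.72695
Perimeter P = 7 * 19 = 133
Area = (1/2) * P * a = (1/2) * 133 * 19.72695 = 1311.84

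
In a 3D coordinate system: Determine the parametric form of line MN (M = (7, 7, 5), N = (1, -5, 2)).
Direction vector d = N - M = (-6, -12, -3)
x = 7 - 6t, y = 7 - 12t, z = 5 - 3t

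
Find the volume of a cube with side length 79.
Volume = s³
Volume = 79³
Volume = 493039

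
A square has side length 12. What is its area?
Area = s²
Area = 12²
Area = 144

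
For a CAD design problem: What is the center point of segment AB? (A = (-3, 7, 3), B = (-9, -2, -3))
Midpoint = ((-3-9)/2, (7-2)/2, (3-3)/2) = (-6, 2.5, 0)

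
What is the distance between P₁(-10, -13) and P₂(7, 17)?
Using the distance formula: d = sqrt((x₂-x₁)² + (y₂-y₁)²)
dx = 7 - (-10) = 17
dy = 17 - (-13) = 30
d = sqrt(17² + 30²) = sqrt(289 + 900) = sqrt(1189) = 34.48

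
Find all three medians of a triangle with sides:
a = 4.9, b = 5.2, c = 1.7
Using m_x = ½√(2y² + 2z² - x²):
m_a = ½√(2·5.2² + 2·1.7² - 4.9²) = ½√35.85 = 2.994
m_b = ½√(2·4.9² + 2·1.7² - 5.2²) = ½√26.76 = 2.587
m_c = ½√(2·4.9² + 2·5.2² - 1.7²) = ½√99.21 = 4.98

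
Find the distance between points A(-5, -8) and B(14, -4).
Using the distance formula: d = sqrt((x₂-x₁)² + (y₂-y₁)²)
dx = 14 - (-5) = 19
dy = (-4) - (-8) = 4
d = sqrt(19² + 4²) = sqrt(361 + 16) = sqrt(377) = 19.42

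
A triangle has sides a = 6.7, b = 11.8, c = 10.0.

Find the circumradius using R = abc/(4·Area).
s = (a+b+c)/2 = 14.25
Area = √(s(s-a)(s-b)(s-c)) = √(14.25·7.55·2.45·4.25) = 33.4702
R = abc/(4·Area) = (6.7·11.8·10.0)/(4·33.4702) = 790.6/133.8808 = 5.905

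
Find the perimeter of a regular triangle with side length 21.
Perimeter = number of sides * side length
Perimeter = 3 * 21
Perimeter = 63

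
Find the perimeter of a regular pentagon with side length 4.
Perimeter = number of sides * side length
Perimeter = 5 * 4
Perimeter = 20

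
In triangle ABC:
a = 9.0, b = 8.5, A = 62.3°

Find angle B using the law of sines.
sin(B)/b = sin(A)/a
sin(B) = b·sin(A)/a = 8.5·sin(62.3°)/9.0 = 0.836205
B = arcsin(0.836205) = 56.74°  (b ≤ a, so B ≤ A and the acute solution is unique)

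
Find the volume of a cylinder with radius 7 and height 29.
Volume = pi * r² * h
Volume = pi * 7² * 29
Volume = pi * 49 * 29
Volume = pi * 1421
Volume = 4464.20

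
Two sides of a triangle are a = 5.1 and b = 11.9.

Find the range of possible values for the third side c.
By the triangle inequality: |a - b| < c < a + b
|5.1 - 11.9| < c < 5.1 + 11.9
6.8 < c < 17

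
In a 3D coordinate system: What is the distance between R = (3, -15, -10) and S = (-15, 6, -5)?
d = √[(-18)² + (21)² + (5)²] = √790 = 28.11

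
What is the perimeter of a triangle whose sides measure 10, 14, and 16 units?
Perimeter = sum of all sides
Perimeter = 10 + 14 + 16
Perimeter = 40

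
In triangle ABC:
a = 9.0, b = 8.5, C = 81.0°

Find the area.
Using A = ½ab·sin(C):
A = ½·9.0·8.5·sin(81.0°) = ½·76.5·0.987688 = 37.78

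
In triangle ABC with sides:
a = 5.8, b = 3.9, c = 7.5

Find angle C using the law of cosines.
cos(C) = (a² + b² - c²)/(2ab)
cos(C) = (5.8² + 3.9² - 7.5²)/(2·5.8·3.9) = -7.4/45.24 = -0.163572
C = arccos(-0.163572) = 99.41°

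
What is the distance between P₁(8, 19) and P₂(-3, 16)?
Using the distance formula: d = sqrt((x₂-x₁)² + (y₂-y₁)²)
dx = (-3) - 8 = -11
dy = 16 - 19 = -3
d = sqrt((-11)² + (-3)²) = sqrt(121 + 9) = sqrt(130) = 11.40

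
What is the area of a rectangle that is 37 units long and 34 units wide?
Area = length * width
Area = 37 * 34
Area = 1258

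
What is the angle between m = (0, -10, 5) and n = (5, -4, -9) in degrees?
m·n = -5, |m|² = 125, |n|² = 122
cos θ = -5/√15250 ≈ -0.04049
θ ≈ 92.32°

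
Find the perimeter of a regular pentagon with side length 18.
Perimeter = number of sides * side length
Perimeter = 5 * 18
Perimeter = 90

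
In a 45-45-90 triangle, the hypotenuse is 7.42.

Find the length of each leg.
In a 45-45-90 triangle, hypotenuse = leg·√2  →  leg = hypotenuse/√2
leg = 7.42/√2 = 5.247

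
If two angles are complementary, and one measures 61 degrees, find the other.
Complementary angles sum to 90 degrees.
Other angle = 90 - 61
Other angle = 29 degrees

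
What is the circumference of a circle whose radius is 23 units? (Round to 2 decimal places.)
Circumference = 2 * pi * r
Circumference = 2 * pi * 23
Circumference = 144.51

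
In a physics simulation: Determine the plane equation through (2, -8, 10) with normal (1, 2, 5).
d = n·P = (1)(2) + (2)(-8) + (5)(10) = 36
Plane: x + 2y + 5z = 36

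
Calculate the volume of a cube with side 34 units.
Volume = s³
Volume = 34³
Volume = 39304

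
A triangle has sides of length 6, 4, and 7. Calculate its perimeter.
Perimeter = sum of all sides
Perimeter = 6 + 4 + 7
Perimeter = 17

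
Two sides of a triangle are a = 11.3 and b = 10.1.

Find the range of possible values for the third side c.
By the triangle inequality: |a - b| < c < a + b
|11.3 - 10.1| < c < 11.3 + 10.1
1.2 < c < 21.4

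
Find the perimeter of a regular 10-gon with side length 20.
Perimeter = number of sides * side length
Perimeter = 10 * 20
Perimeter = 200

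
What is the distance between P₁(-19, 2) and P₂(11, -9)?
Using the distance formula: d = sqrt((x₂-x₁)² + (y₂-y₁)²)
dx = 11 - (-19) = 30
dy = (-9) - 2 = -11
d = sqrt(30² + (-11)²) = sqrt(900 + 121) = sqrt(1021) = 31.95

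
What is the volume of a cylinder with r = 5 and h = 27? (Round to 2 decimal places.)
Volume = pi * r² * h
Volume = pi * 5² * 27
Volume = pi * 25 * 27
Volume = pi * 675
Volume = 2120.58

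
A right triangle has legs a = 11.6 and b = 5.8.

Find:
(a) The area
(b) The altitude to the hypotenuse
(a) Area = ½ab = ½·11.6·5.8 = 33.64
(b) Hypotenuse c = √(11.6² + 5.8²) = √168.2 = 12.9692
    Area = ½·c·h_c  →  h_c = 2·Area/c = 2·33.64/12.9692 = 5.188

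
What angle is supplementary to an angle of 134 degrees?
Supplementary angles sum to 180 degrees.
Other angle = 180 - 134
Other angle = 46 degrees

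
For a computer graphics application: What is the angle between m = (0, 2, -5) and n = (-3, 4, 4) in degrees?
m·n = -12, |m|² = 29, |n|² = 41
cos θ = -12/√1189 ≈ -0.348
θ ≈ 110.4°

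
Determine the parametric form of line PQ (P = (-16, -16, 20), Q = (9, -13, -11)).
Direction vector d = Q - P = (25, 3, -31)
x = -16 + 25t, y = -16 + 3t, z = 20 - 31t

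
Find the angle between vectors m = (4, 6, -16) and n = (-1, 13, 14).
m·n = -150, |m|² = 308, |n|² = 366
cos θ = -150/√112728 ≈ -0.4468
θ ≈ 116.5°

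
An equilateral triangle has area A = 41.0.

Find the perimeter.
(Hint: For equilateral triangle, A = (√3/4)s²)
A = (√3/4)s²  →  s² = 4A/√3 = 4·41.0/√3 = 94.6854
s = 9.73064
Perimeter = 3s = 29.19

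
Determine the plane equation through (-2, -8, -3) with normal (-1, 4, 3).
d = n·P = (-1)(-2) + (4)(-8) + (3)(-3) = -39
Plane: -x + 4y + 3z = -39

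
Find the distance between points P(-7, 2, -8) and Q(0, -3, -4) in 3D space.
d = √[(7)² + (-5)² + (4)²] = √90 = 9.487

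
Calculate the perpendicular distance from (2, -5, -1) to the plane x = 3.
d = |1(2) + 0(-5) + 0(-1) - (3)| / √(1² + 0² + 0²) = 1/√1 = 1.0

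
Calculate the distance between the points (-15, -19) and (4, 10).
Using the distance formula: d = sqrt((x₂-x₁)² + (y₂-y₁)²)
dx = 4 - (-15) = 19
dy = 10 - (-19) = 29
d = sqrt(19² + 29²) = sqrt(361 + 841) = sqrt(1202) = 34.67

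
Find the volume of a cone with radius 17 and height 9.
Volume = (1/3) * pi * r² * h
Volume = (1/3) * pi * 17² * 9
Volume = (1/3) * pi * 289 * 9
Volume = (1/3) * pi * 2601
Volume = 2723.76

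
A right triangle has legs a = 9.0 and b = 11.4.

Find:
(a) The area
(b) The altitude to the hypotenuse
(a) Area = ½ab = ½·9.0·11.4 = 51.3
(b) Hypotenuse c = √(9.0² + 11.4²) = √210.96 = 14.5245
    Area = ½·c·h_c  →  h_c = 2·Area/c = 2·51.3/14.5245 = 7.064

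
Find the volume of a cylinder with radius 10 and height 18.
Volume = pi * r² * h
Volume = pi * 10² * 18
Volume = pi * 100 * 18
Volume = pi * 1800
Volume = 5654.87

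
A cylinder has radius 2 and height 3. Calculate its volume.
Volume = pi * r² * h
Volume = pi * 2² * 3
Volume = pi * 4 * 3
Volume = pi * 12
Volume = 37.70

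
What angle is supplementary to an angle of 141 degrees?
Supplementary angles sum to 180 degrees.
Other angle = 180 - 141
Other angle = 39 degrees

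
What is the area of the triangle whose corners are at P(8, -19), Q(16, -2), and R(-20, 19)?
Using the coordinate formula: Area = (1/2)|x₁(y₂-y₃) + x₂(y₃-y₁) + x₃(y₁-y₂)|
Area = (1/2)|8((-2)-19) + 16(19-(-19)) + (-20)((-19)-(-2))|
Area = (1/2)|8*(-21) + 16*38 + (-20)*(-17)|
Area = (1/2)|(-168) + 608 + 340|
Area = (1/2)*780 = 390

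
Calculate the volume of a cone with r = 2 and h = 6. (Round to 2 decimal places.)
Volume = (1/3) * pi * r² * h
Volume = (1/3) * pi * 2² * 6
Volume = (1/3) * pi * 4 * 6
Volume = (1/3) * pi * 24
Volume = 25.13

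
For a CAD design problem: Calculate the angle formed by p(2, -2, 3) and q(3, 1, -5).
p·q = -11, |p|² = 17, |q|² = 35
cos θ = -11/√595 ≈ -0.451
θ ≈ 116.8°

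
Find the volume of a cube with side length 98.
Volume = s³
Volume = 98³
Volume = 941192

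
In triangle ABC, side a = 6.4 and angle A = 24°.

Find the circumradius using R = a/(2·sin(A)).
R = a/(2·sin(A)) = 6.4/(2·sin(24°))
R = 6.4/(2·0.406737) = 6.4/0.813473 = 7.867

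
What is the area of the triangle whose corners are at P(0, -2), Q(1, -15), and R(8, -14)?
Using the coordinate formula: Area = (1/2)|x₁(y₂-y₃) + x₂(y₃-y₁) + x₃(y₁-y₂)|
Area = (1/2)|0((-15)-(-14)) + 1((-14)-(-2)) + 8((-2)-(-15))|
Area = (1/2)|0*(-1) + 1*(-12) + 8*13|
Area = (1/2)|0 + (-12) + 104|
Area = (1/2)*92 = 46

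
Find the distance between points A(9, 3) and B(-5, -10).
Using the distance formula: d = sqrt((x₂-x₁)² + (y₂-y₁)²)
dx = (-5) - 9 = -14
dy = (-10) - 3 = -13
d = sqrt((-14)² + (-13)²) = sqrt(196 + 169) = sqrt(365) = 19.10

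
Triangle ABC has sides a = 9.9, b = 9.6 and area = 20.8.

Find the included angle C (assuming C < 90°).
Area = ½ab·sin(C)  →  sin(C) = 2·Area/(ab)
sin(C) = 2·20.8/(9.9·9.6) = 0.437710
C = arcsin(0.437710) = 25.96°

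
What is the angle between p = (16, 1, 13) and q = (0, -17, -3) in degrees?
p·q = -56, |p|² = 426, |q|² = 298
cos θ = -56/√126948 ≈ -0.1572
θ ≈ 99.04°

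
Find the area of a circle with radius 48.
Area = pi * r²
Area = pi * 48²
Area = pi * 2304
Area = 7238.23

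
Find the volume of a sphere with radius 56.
Volume = (4/3) * pi * r³
Volume = (4/3) * pi * 56³
Volume = (4/3) * pi * 175616
Volume = 735618.58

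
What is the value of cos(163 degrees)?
cos(163 degrees) = -0.9563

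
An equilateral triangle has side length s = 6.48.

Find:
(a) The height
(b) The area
(a) Height h = s·√3/2 = 6.48·√3/2 = 5.612
(b) Area = (√3/4)·s² = (√3/4)·6.48² = (√3/4)·41.9904 = 18.18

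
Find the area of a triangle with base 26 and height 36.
Area = (1/2) * base * height
Area = (1/2) * 26 * 36
Area = 468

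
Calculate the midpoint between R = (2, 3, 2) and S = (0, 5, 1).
Midpoint = ((2+0)/2, (3+5)/2, (2+1)/2) = (1, 4, 1.5)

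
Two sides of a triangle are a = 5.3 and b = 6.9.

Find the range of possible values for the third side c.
By the triangle inequality: |a - b| < c < a + b
|5.3 - 6.9| < c < 5.3 + 6.9
1.6 < c < 12.2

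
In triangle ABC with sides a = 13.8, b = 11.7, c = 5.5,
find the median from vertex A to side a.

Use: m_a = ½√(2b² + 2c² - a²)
m_a = ½√(2·11.7² + 2·5.5² - 13.8²)
m_a = ½√(273.78 + 60.5 - 190.44) = ½√143.84 = 5.997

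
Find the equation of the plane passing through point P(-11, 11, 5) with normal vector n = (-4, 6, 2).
d = n·P = (-4)(-11) + (6)(11) + (2)(5) = 120
Plane: -4x + 6y + 2z = 120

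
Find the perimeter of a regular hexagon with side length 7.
Perimeter = number of sides * side length
Perimeter = 6 * 7
Perimeter = 42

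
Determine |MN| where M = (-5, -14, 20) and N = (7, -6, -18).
d = √[(12)² + (8)² + (-38)²] = √1652 = 40.64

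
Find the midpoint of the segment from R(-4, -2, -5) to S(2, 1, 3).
Midpoint = ((-4+2)/2, (-2+1)/2, (-5+3)/2) = (-1, -0.5, -1)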